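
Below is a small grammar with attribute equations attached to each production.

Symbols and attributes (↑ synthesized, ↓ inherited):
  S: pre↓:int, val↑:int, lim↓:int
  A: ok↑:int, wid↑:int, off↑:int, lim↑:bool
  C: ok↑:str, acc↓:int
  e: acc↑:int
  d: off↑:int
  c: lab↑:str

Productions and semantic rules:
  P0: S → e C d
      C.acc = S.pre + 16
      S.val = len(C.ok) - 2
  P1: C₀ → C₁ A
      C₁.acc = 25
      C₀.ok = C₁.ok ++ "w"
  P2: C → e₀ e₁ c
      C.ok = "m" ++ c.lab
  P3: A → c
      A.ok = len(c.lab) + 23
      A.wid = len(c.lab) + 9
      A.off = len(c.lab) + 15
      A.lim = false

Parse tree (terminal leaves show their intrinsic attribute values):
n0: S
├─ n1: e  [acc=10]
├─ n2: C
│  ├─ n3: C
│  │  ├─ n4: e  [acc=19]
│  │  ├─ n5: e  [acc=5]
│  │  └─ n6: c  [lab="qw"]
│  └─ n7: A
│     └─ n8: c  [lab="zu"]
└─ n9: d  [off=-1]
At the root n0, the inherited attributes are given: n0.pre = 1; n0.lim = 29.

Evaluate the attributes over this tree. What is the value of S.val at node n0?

1. n0.pre = 1  [given at root]
2. n0.lim = 29  [given at root]
3. n1.acc = 10  [terminal]
4. n2.acc = 17  [S.pre + 16]
5. n3.acc = 25  [25]
6. n4.acc = 19  [terminal]
7. n5.acc = 5  [terminal]
8. n6.lab = "qw"  [terminal]
9. n3.ok = "mqw"  ["m" ++ c.lab]
10. n8.lab = "zu"  [terminal]
11. n7.ok = 25  [len(c.lab) + 23]
12. n7.wid = 11  [len(c.lab) + 9]
13. n7.off = 17  [len(c.lab) + 15]
14. n7.lim = false  [false]
15. n2.ok = "mqww"  [C₁.ok ++ "w"]
16. n9.off = -1  [terminal]
17. n0.val = 2  [len(C.ok) - 2]

2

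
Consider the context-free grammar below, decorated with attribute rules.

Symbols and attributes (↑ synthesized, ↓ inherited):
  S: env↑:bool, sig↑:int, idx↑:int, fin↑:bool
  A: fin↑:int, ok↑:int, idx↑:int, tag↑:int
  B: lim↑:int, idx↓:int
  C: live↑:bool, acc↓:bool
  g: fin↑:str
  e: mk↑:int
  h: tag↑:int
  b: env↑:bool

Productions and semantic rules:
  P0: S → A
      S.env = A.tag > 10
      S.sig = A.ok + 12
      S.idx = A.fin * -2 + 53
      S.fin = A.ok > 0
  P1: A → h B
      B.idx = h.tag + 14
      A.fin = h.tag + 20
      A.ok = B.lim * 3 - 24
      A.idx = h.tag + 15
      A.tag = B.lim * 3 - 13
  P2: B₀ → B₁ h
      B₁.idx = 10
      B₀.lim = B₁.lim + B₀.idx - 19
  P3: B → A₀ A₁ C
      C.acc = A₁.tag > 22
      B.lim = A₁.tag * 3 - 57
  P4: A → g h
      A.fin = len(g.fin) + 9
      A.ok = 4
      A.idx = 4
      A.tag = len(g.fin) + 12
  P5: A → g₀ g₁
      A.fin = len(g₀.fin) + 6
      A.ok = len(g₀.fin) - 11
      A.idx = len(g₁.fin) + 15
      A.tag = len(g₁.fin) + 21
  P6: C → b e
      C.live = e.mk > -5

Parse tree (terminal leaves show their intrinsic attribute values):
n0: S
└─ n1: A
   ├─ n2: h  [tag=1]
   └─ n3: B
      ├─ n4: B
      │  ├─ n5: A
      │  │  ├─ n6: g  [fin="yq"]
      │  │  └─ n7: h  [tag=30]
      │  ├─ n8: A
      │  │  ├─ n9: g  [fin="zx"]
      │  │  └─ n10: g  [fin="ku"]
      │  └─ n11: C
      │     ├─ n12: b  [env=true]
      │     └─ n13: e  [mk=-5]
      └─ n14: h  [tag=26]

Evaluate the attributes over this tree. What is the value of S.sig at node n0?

12

1. n2.tag = 1  [terminal]
2. n3.idx = 15  [h.tag + 14]
3. n4.idx = 10  [10]
4. n6.fin = "yq"  [terminal]
5. n7.tag = 30  [terminal]
6. n5.fin = 11  [len(g.fin) + 9]
7. n5.ok = 4  [4]
8. n5.idx = 4  [4]
9. n5.tag = 14  [len(g.fin) + 12]
10. n9.fin = "zx"  [terminal]
11. n10.fin = "ku"  [terminal]
12. n8.fin = 8  [len(g₀.fin) + 6]
13. n8.ok = -9  [len(g₀.fin) - 11]
14. n8.idx = 17  [len(g₁.fin) + 15]
15. n8.tag = 23  [len(g₁.fin) + 21]
16. n11.acc = true  [A₁.tag > 22]
17. n12.env = true  [terminal]
18. n13.mk = -5  [terminal]
19. n11.live = false  [e.mk > -5]
20. n4.lim = 12  [A₁.tag * 3 - 57]
21. n14.tag = 26  [terminal]
22. n3.lim = 8  [B₁.lim + B₀.idx - 19]
23. n1.fin = 21  [h.tag + 20]
24. n1.ok = 0  [B.lim * 3 - 24]
25. n1.idx = 16  [h.tag + 15]
26. n1.tag = 11  [B.lim * 3 - 13]
27. n0.env = true  [A.tag > 10]
28. n0.sig = 12  [A.ok + 12]
29. n0.idx = 11  [A.fin * -2 + 53]
30. n0.fin = false  [A.ok > 0]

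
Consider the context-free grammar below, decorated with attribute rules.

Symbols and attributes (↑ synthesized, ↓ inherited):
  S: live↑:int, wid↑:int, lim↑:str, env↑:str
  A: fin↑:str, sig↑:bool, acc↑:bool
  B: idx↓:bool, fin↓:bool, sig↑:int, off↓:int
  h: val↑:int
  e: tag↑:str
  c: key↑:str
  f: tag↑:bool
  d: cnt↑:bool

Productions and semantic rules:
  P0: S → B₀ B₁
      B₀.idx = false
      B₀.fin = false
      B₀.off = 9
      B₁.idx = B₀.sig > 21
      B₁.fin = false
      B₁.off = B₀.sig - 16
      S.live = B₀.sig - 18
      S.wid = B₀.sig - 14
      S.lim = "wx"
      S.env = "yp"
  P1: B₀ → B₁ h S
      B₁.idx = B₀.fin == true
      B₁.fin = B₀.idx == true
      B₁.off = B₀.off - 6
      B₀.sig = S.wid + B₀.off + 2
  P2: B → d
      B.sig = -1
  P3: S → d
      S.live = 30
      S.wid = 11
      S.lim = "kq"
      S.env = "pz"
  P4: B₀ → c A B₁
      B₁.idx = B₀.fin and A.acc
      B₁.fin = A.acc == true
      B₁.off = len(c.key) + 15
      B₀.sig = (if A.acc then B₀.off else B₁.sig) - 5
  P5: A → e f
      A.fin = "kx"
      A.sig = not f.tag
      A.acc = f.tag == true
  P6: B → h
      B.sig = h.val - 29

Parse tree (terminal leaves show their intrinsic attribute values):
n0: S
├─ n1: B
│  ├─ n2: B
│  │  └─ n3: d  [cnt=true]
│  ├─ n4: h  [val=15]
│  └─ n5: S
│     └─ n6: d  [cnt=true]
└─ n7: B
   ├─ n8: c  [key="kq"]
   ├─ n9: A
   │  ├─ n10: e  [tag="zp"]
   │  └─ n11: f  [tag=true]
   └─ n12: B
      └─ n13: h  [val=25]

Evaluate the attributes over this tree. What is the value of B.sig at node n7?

1. n1.idx = false  [false]
2. n1.fin = false  [false]
3. n1.off = 9  [9]
4. n2.idx = false  [B₀.fin == true]
5. n2.fin = false  [B₀.idx == true]
6. n2.off = 3  [B₀.off - 6]
7. n3.cnt = true  [terminal]
8. n2.sig = -1  [-1]
9. n4.val = 15  [terminal]
10. n6.cnt = true  [terminal]
11. n5.live = 30  [30]
12. n5.wid = 11  [11]
13. n5.lim = "kq"  ["kq"]
14. n5.env = "pz"  ["pz"]
15. n1.sig = 22  [S.wid + B₀.off + 2]
16. n7.idx = true  [B₀.sig > 21]
17. n7.fin = false  [false]
18. n7.off = 6  [B₀.sig - 16]
19. n8.key = "kq"  [terminal]
20. n10.tag = "zp"  [terminal]
21. n11.tag = true  [terminal]
22. n9.fin = "kx"  ["kx"]
23. n9.sig = false  [not f.tag]
24. n9.acc = true  [f.tag == true]
25. n12.idx = false  [B₀.fin and A.acc]
26. n12.fin = true  [A.acc == true]
27. n12.off = 17  [len(c.key) + 15]
28. n13.val = 25  [terminal]
29. n12.sig = -4  [h.val - 29]
30. n7.sig = 1  [(if A.acc then B₀.off else B₁.sig) - 5]
31. n0.live = 4  [B₀.sig - 18]
32. n0.wid = 8  [B₀.sig - 14]
33. n0.lim = "wx"  ["wx"]
34. n0.env = "yp"  ["yp"]

1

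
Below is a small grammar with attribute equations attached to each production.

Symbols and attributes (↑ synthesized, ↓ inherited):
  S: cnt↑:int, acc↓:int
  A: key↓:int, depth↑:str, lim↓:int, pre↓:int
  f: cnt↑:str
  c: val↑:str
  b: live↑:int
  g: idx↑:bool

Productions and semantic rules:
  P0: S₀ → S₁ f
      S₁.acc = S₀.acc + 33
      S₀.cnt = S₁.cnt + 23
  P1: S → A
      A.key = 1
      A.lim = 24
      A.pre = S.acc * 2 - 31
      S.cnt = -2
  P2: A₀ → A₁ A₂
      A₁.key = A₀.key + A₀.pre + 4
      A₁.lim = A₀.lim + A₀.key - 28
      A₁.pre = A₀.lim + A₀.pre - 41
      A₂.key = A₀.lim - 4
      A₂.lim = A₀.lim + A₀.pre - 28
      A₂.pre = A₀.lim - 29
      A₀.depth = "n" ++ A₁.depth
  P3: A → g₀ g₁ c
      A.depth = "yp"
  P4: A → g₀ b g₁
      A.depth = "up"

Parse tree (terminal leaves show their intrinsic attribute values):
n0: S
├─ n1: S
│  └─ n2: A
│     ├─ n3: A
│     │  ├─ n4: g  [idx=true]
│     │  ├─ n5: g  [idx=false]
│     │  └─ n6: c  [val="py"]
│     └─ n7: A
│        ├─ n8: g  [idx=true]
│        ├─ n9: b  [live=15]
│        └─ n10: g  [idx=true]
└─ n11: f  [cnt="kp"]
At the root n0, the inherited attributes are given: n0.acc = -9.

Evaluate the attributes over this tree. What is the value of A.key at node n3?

1. n0.acc = -9  [given at root]
2. n1.acc = 24  [S₀.acc + 33]
3. n2.key = 1  [1]
4. n2.lim = 24  [24]
5. n2.pre = 17  [S.acc * 2 - 31]
6. n3.key = 22  [A₀.key + A₀.pre + 4]
7. n3.lim = -3  [A₀.lim + A₀.key - 28]
8. n3.pre = 0  [A₀.lim + A₀.pre - 41]
9. n4.idx = true  [terminal]
10. n5.idx = false  [terminal]
11. n6.val = "py"  [terminal]
12. n3.depth = "yp"  ["yp"]
13. n7.key = 20  [A₀.lim - 4]
14. n7.lim = 13  [A₀.lim + A₀.pre - 28]
15. n7.pre = -5  [A₀.lim - 29]
16. n8.idx = true  [terminal]
17. n9.live = 15  [terminal]
18. n10.idx = true  [terminal]
19. n7.depth = "up"  ["up"]
20. n2.depth = "nyp"  ["n" ++ A₁.depth]
21. n1.cnt = -2  [-2]
22. n11.cnt = "kp"  [terminal]
23. n0.cnt = 21  [S₁.cnt + 23]

22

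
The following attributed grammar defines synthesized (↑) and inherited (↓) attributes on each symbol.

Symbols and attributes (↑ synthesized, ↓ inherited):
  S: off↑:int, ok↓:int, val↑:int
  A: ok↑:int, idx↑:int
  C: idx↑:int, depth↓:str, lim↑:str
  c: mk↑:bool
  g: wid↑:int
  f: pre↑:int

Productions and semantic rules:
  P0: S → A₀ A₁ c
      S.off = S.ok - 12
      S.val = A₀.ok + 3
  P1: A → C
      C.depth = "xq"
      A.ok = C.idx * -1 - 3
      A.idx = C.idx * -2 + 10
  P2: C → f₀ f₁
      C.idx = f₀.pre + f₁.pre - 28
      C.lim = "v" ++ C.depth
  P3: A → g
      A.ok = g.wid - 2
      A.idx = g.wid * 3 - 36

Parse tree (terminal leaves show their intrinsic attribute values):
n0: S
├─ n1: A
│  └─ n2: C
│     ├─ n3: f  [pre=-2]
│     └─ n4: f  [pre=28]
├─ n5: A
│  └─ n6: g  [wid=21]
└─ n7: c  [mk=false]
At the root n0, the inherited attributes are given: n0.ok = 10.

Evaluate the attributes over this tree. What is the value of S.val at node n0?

2

1. n0.ok = 10  [given at root]
2. n2.depth = "xq"  ["xq"]
3. n3.pre = -2  [terminal]
4. n4.pre = 28  [terminal]
5. n2.idx = -2  [f₀.pre + f₁.pre - 28]
6. n2.lim = "vxq"  ["v" ++ C.depth]
7. n1.ok = -1  [C.idx * -1 - 3]
8. n1.idx = 14  [C.idx * -2 + 10]
9. n6.wid = 21  [terminal]
10. n5.ok = 19  [g.wid - 2]
11. n5.idx = 27  [g.wid * 3 - 36]
12. n7.mk = false  [terminal]
13. n0.off = -2  [S.ok - 12]
14. n0.val = 2  [A₀.ok + 3]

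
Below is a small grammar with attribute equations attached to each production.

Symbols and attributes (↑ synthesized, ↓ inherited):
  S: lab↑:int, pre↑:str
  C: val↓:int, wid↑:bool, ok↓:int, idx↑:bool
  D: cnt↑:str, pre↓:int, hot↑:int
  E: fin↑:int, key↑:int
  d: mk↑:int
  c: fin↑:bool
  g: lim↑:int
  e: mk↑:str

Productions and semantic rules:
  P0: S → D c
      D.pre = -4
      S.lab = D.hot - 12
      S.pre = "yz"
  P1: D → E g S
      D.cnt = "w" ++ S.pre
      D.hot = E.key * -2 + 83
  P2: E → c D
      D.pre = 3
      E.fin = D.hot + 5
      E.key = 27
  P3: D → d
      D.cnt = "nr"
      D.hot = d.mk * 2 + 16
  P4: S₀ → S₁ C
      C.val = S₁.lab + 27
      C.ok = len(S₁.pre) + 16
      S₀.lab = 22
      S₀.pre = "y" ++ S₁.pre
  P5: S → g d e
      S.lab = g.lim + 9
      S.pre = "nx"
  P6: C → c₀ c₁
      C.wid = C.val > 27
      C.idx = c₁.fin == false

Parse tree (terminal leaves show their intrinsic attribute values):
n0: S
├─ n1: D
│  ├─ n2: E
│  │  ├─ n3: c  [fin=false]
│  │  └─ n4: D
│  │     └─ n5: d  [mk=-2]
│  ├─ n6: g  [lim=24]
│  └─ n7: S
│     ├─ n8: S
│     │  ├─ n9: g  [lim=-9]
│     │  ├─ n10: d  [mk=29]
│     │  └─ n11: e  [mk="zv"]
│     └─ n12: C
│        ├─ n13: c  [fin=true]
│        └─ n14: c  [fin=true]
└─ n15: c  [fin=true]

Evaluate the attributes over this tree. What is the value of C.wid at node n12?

false

1. n1.pre = -4  [-4]
2. n3.fin = false  [terminal]
3. n4.pre = 3  [3]
4. n5.mk = -2  [terminal]
5. n4.cnt = "nr"  ["nr"]
6. n4.hot = 12  [d.mk * 2 + 16]
7. n2.fin = 17  [D.hot + 5]
8. n2.key = 27  [27]
9. n6.lim = 24  [terminal]
10. n9.lim = -9  [terminal]
11. n10.mk = 29  [terminal]
12. n11.mk = "zv"  [terminal]
13. n8.lab = 0  [g.lim + 9]
14. n8.pre = "nx"  ["nx"]
15. n12.val = 27  [S₁.lab + 27]
16. n12.ok = 18  [len(S₁.pre) + 16]
17. n13.fin = true  [terminal]
18. n14.fin = true  [terminal]
19. n12.wid = false  [C.val > 27]
20. n12.idx = false  [c₁.fin == false]
21. n7.lab = 22  [22]
22. n7.pre = "ynx"  ["y" ++ S₁.pre]
23. n1.cnt = "wynx"  ["w" ++ S.pre]
24. n1.hot = 29  [E.key * -2 + 83]
25. n15.fin = true  [terminal]
26. n0.lab = 17  [D.hot - 12]
27. n0.pre = "yz"  ["yz"]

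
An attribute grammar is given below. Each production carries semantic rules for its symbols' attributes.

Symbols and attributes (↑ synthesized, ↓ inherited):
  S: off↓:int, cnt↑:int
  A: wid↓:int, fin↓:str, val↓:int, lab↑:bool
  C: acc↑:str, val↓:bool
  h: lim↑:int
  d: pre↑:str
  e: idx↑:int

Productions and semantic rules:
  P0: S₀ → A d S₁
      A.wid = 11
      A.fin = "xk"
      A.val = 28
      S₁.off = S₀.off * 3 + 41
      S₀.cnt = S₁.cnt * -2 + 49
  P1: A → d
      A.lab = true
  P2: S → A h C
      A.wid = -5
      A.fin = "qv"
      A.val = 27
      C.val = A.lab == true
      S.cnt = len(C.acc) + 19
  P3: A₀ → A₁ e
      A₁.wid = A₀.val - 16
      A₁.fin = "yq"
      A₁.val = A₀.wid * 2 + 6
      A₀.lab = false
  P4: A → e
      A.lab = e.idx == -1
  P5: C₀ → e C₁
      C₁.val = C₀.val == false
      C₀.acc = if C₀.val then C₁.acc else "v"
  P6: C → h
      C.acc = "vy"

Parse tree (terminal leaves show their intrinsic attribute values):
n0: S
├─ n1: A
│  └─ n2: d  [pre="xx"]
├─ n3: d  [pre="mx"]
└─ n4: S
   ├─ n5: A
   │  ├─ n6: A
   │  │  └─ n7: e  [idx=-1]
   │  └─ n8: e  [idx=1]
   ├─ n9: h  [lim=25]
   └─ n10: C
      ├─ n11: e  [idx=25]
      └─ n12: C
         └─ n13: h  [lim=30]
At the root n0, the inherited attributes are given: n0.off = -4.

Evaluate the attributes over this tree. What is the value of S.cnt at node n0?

9

1. n0.off = -4  [given at root]
2. n1.wid = 11  [11]
3. n1.fin = "xk"  ["xk"]
4. n1.val = 28  [28]
5. n2.pre = "xx"  [terminal]
6. n1.lab = true  [true]
7. n3.pre = "mx"  [terminal]
8. n4.off = 29  [S₀.off * 3 + 41]
9. n5.wid = -5  [-5]
10. n5.fin = "qv"  ["qv"]
11. n5.val = 27  [27]
12. n6.wid = 11  [A₀.val - 16]
13. n6.fin = "yq"  ["yq"]
14. n6.val = -4  [A₀.wid * 2 + 6]
15. n7.idx = -1  [terminal]
16. n6.lab = true  [e.idx == -1]
17. n8.idx = 1  [terminal]
18. n5.lab = false  [false]
19. n9.lim = 25  [terminal]
20. n10.val = false  [A.lab == true]
21. n11.idx = 25  [terminal]
22. n12.val = true  [C₀.val == false]
23. n13.lim = 30  [terminal]
24. n12.acc = "vy"  ["vy"]
25. n10.acc = "v"  [if C₀.val then C₁.acc else "v"]
26. n4.cnt = 20  [len(C.acc) + 19]
27. n0.cnt = 9  [S₁.cnt * -2 + 49]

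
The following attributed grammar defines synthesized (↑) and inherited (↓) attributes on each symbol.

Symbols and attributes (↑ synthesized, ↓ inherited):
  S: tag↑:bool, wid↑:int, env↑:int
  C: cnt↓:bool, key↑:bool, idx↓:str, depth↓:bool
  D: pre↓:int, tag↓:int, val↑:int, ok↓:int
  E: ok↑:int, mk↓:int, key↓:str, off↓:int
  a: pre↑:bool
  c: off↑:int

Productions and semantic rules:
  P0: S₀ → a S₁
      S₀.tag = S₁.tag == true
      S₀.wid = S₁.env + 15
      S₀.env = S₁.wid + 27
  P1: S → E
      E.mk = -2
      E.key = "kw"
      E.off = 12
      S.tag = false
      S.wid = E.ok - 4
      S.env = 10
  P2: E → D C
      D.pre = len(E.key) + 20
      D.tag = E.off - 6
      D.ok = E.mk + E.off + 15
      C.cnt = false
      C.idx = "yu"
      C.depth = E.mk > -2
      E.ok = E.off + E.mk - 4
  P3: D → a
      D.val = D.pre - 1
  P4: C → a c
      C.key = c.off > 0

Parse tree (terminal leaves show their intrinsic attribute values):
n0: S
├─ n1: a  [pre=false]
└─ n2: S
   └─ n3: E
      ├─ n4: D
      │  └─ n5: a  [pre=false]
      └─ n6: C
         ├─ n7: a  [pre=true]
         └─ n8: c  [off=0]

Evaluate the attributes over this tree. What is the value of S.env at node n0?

1. n1.pre = false  [terminal]
2. n3.mk = -2  [-2]
3. n3.key = "kw"  ["kw"]
4. n3.off = 12  [12]
5. n4.pre = 22  [len(E.key) + 20]
6. n4.tag = 6  [E.off - 6]
7. n4.ok = 25  [E.mk + E.off + 15]
8. n5.pre = false  [terminal]
9. n4.val = 21  [D.pre - 1]
10. n6.cnt = false  [false]
11. n6.idx = "yu"  ["yu"]
12. n6.depth = false  [E.mk > -2]
13. n7.pre = true  [terminal]
14. n8.off = 0  [terminal]
15. n6.key = false  [c.off > 0]
16. n3.ok = 6  [E.off + E.mk - 4]
17. n2.tag = false  [false]
18. n2.wid = 2  [E.ok - 4]
19. n2.env = 10  [10]
20. n0.tag = false  [S₁.tag == true]
21. n0.wid = 25  [S₁.env + 15]
22. n0.env = 29  [S₁.wid + 27]

29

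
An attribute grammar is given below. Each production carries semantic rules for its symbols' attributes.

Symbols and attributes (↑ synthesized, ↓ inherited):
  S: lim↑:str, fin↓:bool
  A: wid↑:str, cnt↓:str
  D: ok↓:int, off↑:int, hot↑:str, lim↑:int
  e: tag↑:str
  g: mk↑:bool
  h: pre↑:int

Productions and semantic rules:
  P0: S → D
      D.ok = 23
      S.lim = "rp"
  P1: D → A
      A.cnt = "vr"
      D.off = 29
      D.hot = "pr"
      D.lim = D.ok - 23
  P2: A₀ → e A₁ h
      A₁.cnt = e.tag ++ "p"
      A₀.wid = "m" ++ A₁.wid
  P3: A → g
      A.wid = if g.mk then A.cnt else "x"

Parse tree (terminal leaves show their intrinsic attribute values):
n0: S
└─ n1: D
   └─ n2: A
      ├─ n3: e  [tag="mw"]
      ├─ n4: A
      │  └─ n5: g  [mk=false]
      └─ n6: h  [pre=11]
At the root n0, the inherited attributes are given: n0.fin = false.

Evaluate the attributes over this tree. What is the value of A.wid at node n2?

1. n0.fin = false  [given at root]
2. n1.ok = 23  [23]
3. n2.cnt = "vr"  ["vr"]
4. n3.tag = "mw"  [terminal]
5. n4.cnt = "mwp"  [e.tag ++ "p"]
6. n5.mk = false  [terminal]
7. n4.wid = "x"  [if g.mk then A.cnt else "x"]
8. n6.pre = 11  [terminal]
9. n2.wid = "mx"  ["m" ++ A₁.wid]
10. n1.off = 29  [29]
11. n1.hot = "pr"  ["pr"]
12. n1.lim = 0  [D.ok - 23]
13. n0.lim = "rp"  ["rp"]

"mx"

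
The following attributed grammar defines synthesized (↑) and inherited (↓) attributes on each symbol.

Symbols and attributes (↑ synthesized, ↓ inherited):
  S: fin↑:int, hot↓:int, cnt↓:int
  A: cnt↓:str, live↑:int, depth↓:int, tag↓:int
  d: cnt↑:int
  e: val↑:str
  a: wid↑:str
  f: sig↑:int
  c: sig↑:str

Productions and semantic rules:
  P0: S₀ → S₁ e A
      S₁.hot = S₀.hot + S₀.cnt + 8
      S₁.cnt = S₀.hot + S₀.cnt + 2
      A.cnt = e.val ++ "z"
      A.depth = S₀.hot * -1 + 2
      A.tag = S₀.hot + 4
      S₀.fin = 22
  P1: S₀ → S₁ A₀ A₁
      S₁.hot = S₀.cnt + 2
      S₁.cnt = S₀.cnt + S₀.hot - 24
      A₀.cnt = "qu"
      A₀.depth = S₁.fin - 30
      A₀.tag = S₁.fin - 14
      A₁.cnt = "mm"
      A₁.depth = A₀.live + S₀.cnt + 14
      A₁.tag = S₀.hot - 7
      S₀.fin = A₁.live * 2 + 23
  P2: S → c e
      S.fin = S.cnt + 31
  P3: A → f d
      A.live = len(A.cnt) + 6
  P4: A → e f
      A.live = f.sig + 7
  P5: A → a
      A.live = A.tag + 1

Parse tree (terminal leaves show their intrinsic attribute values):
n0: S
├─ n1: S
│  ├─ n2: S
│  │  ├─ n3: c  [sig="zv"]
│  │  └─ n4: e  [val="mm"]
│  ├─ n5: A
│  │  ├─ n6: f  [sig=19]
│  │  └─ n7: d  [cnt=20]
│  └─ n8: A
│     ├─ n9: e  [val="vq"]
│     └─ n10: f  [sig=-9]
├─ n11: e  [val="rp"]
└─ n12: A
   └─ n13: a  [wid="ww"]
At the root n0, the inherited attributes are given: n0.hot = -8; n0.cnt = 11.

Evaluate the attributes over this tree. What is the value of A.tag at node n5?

1. n0.hot = -8  [given at root]
2. n0.cnt = 11  [given at root]
3. n1.hot = 11  [S₀.hot + S₀.cnt + 8]
4. n1.cnt = 5  [S₀.hot + S₀.cnt + 2]
5. n2.hot = 7  [S₀.cnt + 2]
6. n2.cnt = -8  [S₀.cnt + S₀.hot - 24]
7. n3.sig = "zv"  [terminal]
8. n4.val = "mm"  [terminal]
9. n2.fin = 23  [S.cnt + 31]
10. n5.cnt = "qu"  ["qu"]
11. n5.depth = -7  [S₁.fin - 30]
12. n5.tag = 9  [S₁.fin - 14]
13. n6.sig = 19  [terminal]
14. n7.cnt = 20  [terminal]
15. n5.live = 8  [len(A.cnt) + 6]
16. n8.cnt = "mm"  ["mm"]
17. n8.depth = 27  [A₀.live + S₀.cnt + 14]
18. n8.tag = 4  [S₀.hot - 7]
19. n9.val = "vq"  [terminal]
20. n10.sig = -9  [terminal]
21. n8.live = -2  [f.sig + 7]
22. n1.fin = 19  [A₁.live * 2 + 23]
23. n11.val = "rp"  [terminal]
24. n12.cnt = "rpz"  [e.val ++ "z"]
25. n12.depth = 10  [S₀.hot * -1 + 2]
26. n12.tag = -4  [S₀.hot + 4]
27. n13.wid = "ww"  [terminal]
28. n12.live = -3  [A.tag + 1]
29. n0.fin = 22  [22]

9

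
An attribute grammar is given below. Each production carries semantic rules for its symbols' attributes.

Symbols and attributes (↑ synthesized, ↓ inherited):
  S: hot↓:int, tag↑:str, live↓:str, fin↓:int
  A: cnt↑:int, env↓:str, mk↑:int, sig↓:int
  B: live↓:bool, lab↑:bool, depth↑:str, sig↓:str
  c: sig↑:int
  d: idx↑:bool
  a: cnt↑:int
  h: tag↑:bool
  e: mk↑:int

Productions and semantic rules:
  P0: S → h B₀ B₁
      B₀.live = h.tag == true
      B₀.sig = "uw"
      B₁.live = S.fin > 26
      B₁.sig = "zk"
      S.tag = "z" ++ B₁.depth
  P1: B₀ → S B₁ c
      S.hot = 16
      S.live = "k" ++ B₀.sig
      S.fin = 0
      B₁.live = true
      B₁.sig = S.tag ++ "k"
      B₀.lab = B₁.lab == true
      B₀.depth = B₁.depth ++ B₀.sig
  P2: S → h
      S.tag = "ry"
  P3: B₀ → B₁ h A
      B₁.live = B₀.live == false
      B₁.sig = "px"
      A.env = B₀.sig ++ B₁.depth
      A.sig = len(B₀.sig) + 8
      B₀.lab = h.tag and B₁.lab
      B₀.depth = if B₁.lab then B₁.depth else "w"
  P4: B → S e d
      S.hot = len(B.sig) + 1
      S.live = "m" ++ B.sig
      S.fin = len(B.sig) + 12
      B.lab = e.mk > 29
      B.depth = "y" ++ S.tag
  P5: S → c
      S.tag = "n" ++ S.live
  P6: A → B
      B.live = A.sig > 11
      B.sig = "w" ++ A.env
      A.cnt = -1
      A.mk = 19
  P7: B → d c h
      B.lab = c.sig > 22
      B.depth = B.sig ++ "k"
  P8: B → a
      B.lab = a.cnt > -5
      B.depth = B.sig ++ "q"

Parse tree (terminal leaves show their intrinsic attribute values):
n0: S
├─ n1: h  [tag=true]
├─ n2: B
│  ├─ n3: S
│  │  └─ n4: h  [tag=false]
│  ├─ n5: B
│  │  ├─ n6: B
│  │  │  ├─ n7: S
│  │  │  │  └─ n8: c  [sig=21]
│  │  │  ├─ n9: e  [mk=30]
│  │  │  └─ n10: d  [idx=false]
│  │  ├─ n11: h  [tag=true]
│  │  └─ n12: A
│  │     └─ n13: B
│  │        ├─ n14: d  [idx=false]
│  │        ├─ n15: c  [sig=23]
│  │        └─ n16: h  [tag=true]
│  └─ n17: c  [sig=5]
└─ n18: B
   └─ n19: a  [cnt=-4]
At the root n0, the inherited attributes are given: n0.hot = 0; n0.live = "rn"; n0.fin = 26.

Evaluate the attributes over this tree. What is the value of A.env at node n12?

"rykynmpx"

1. n0.hot = 0  [given at root]
2. n0.live = "rn"  [given at root]
3. n0.fin = 26  [given at root]
4. n1.tag = true  [terminal]
5. n2.live = true  [h.tag == true]
6. n2.sig = "uw"  ["uw"]
7. n3.hot = 16  [16]
8. n3.live = "kuw"  ["k" ++ B₀.sig]
9. n3.fin = 0  [0]
10. n4.tag = false  [terminal]
11. n3.tag = "ry"  ["ry"]
12. n5.live = true  [true]
13. n5.sig = "ryk"  [S.tag ++ "k"]
14. n6.live = false  [B₀.live == false]
15. n6.sig = "px"  ["px"]
16. n7.hot = 3  [len(B.sig) + 1]
17. n7.live = "mpx"  ["m" ++ B.sig]
18. n7.fin = 14  [len(B.sig) + 12]
19. n8.sig = 21  [terminal]
20. n7.tag = "nmpx"  ["n" ++ S.live]
21. n9.mk = 30  [terminal]
22. n10.idx = false  [terminal]
23. n6.lab = true  [e.mk > 29]
24. n6.depth = "ynmpx"  ["y" ++ S.tag]
25. n11.tag = true  [terminal]
26. n12.env = "rykynmpx"  [B₀.sig ++ B₁.depth]
27. n12.sig = 11  [len(B₀.sig) + 8]
28. n13.live = false  [A.sig > 11]
29. n13.sig = "wrykynmpx"  ["w" ++ A.env]
30. n14.idx = false  [terminal]
31. n15.sig = 23  [terminal]
32. n16.tag = true  [terminal]
33. n13.lab = true  [c.sig > 22]
34. n13.depth = "wrykynmpxk"  [B.sig ++ "k"]
35. n12.cnt = -1  [-1]
36. n12.mk = 19  [19]
37. n5.lab = true  [h.tag and B₁.lab]
38. n5.depth = "ynmpx"  [if B₁.lab then B₁.depth else "w"]
39. n17.sig = 5  [terminal]
40. n2.lab = true  [B₁.lab == true]
41. n2.depth = "ynmpxuw"  [B₁.depth ++ B₀.sig]
42. n18.live = false  [S.fin > 26]
43. n18.sig = "zk"  ["zk"]
44. n19.cnt = -4  [terminal]
45. n18.lab = true  [a.cnt > -5]
46. n18.depth = "zkq"  [B.sig ++ "q"]
47. n0.tag = "zzkq"  ["z" ++ B₁.depth]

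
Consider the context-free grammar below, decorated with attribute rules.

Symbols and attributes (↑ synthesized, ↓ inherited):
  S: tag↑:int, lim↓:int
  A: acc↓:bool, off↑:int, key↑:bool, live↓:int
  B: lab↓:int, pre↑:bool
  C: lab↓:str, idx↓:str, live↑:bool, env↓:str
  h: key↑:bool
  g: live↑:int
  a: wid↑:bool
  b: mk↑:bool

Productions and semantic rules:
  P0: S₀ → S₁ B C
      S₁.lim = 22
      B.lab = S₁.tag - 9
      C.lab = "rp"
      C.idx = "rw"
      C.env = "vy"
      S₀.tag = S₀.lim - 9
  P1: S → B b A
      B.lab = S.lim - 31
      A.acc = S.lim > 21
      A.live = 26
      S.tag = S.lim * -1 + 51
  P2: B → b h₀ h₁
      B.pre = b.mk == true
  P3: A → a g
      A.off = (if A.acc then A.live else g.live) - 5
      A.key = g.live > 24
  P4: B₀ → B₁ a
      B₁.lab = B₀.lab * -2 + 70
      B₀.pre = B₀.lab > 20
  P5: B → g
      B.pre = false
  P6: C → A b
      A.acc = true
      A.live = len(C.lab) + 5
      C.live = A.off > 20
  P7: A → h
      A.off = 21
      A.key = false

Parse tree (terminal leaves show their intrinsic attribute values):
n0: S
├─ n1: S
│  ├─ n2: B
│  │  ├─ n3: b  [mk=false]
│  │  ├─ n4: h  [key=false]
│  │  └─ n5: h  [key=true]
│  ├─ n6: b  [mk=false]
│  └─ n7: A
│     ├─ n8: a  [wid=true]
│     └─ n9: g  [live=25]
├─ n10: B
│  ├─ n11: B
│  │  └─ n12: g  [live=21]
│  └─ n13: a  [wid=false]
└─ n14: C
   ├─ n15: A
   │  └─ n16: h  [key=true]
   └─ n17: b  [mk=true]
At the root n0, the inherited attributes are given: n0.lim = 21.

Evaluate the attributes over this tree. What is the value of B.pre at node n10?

1. n0.lim = 21  [given at root]
2. n1.lim = 22  [22]
3. n2.lab = -9  [S.lim - 31]
4. n3.mk = false  [terminal]
5. n4.key = false  [terminal]
6. n5.key = true  [terminal]
7. n2.pre = false  [b.mk == true]
8. n6.mk = false  [terminal]
9. n7.acc = true  [S.lim > 21]
10. n7.live = 26  [26]
11. n8.wid = true  [terminal]
12. n9.live = 25  [terminal]
13. n7.off = 21  [(if A.acc then A.live else g.live) - 5]
14. n7.key = true  [g.live > 24]
15. n1.tag = 29  [S.lim * -1 + 51]
16. n10.lab = 20  [S₁.tag - 9]
17. n11.lab = 30  [B₀.lab * -2 + 70]
18. n12.live = 21  [terminal]
19. n11.pre = false  [false]
20. n13.wid = false  [terminal]
21. n10.pre = false  [B₀.lab > 20]
22. n14.lab = "rp"  ["rp"]
23. n14.idx = "rw"  ["rw"]
24. n14.env = "vy"  ["vy"]
25. n15.acc = true  [true]
26. n15.live = 7  [len(C.lab) + 5]
27. n16.key = true  [terminal]
28. n15.off = 21  [21]
29. n15.key = false  [false]
30. n17.mk = true  [terminal]
31. n14.live = true  [A.off > 20]
32. n0.tag = 12  [S₀.lim - 9]

false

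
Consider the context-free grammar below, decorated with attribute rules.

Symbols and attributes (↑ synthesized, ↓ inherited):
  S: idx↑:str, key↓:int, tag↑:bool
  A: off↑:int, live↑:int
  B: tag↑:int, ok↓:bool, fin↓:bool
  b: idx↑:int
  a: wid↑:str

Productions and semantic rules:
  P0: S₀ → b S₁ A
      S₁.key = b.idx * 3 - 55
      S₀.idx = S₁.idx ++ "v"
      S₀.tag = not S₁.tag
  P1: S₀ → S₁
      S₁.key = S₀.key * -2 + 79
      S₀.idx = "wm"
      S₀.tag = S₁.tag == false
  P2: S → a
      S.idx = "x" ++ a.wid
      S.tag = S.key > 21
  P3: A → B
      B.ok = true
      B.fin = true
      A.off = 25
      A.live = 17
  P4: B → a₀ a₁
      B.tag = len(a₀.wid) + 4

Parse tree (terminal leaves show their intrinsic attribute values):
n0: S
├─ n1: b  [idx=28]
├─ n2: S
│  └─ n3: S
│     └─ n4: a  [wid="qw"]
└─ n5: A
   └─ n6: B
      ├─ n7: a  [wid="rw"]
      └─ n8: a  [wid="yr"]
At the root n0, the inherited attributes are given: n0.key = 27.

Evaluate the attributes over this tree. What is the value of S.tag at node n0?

false

1. n0.key = 27  [given at root]
2. n1.idx = 28  [terminal]
3. n2.key = 29  [b.idx * 3 - 55]
4. n3.key = 21  [S₀.key * -2 + 79]
5. n4.wid = "qw"  [terminal]
6. n3.idx = "xqw"  ["x" ++ a.wid]
7. n3.tag = false  [S.key > 21]
8. n2.idx = "wm"  ["wm"]
9. n2.tag = true  [S₁.tag == false]
10. n6.ok = true  [true]
11. n6.fin = true  [true]
12. n7.wid = "rw"  [terminal]
13. n8.wid = "yr"  [terminal]
14. n6.tag = 6  [len(a₀.wid) + 4]
15. n5.off = 25  [25]
16. n5.live = 17  [17]
17. n0.idx = "wmv"  [S₁.idx ++ "v"]
18. n0.tag = false  [not S₁.tag]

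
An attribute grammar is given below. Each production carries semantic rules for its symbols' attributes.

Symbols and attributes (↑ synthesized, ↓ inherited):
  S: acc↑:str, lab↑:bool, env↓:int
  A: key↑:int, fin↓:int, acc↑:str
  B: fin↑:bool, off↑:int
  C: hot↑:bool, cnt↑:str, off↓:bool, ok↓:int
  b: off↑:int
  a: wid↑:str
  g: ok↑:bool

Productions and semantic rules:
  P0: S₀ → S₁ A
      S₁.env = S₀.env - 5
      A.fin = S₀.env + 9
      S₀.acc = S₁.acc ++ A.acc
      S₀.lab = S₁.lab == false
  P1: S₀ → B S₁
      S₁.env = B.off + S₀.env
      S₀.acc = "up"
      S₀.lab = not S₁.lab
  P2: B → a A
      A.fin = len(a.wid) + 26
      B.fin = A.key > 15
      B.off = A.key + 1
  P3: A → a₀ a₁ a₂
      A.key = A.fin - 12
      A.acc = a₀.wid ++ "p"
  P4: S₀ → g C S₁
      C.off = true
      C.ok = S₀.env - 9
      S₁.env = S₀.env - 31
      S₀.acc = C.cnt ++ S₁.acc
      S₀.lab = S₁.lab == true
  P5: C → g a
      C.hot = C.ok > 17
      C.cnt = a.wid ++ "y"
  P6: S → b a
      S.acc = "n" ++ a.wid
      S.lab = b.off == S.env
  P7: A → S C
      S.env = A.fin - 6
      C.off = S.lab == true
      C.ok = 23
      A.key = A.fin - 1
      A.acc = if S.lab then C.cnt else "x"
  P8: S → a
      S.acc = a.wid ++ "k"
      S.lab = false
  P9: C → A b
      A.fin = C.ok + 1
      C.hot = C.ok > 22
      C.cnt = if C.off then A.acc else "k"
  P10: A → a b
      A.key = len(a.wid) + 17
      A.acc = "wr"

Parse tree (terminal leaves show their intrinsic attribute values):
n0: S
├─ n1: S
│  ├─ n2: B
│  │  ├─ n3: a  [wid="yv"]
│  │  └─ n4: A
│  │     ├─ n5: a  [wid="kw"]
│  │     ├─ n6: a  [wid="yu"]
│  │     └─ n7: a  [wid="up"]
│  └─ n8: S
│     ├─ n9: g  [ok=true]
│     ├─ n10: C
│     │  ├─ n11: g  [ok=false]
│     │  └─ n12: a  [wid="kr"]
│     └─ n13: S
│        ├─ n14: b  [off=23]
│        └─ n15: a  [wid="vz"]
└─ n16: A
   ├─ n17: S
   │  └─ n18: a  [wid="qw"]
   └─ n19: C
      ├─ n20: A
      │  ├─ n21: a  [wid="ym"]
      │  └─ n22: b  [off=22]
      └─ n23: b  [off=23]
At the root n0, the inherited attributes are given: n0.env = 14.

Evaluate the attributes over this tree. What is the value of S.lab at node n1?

true

1. n0.env = 14  [given at root]
2. n1.env = 9  [S₀.env - 5]
3. n3.wid = "yv"  [terminal]
4. n4.fin = 28  [len(a.wid) + 26]
5. n5.wid = "kw"  [terminal]
6. n6.wid = "yu"  [terminal]
7. n7.wid = "up"  [terminal]
8. n4.key = 16  [A.fin - 12]
9. n4.acc = "kwp"  [a₀.wid ++ "p"]
10. n2.fin = true  [A.key > 15]
11. n2.off = 17  [A.key + 1]
12. n8.env = 26  [B.off + S₀.env]
13. n9.ok = true  [terminal]
14. n10.off = true  [true]
15. n10.ok = 17  [S₀.env - 9]
16. n11.ok = false  [terminal]
17. n12.wid = "kr"  [terminal]
18. n10.hot = false  [C.ok > 17]
19. n10.cnt = "kry"  [a.wid ++ "y"]
20. n13.env = -5  [S₀.env - 31]
21. n14.off = 23  [terminal]
22. n15.wid = "vz"  [terminal]
23. n13.acc = "nvz"  ["n" ++ a.wid]
24. n13.lab = false  [b.off == S.env]
25. n8.acc = "krynvz"  [C.cnt ++ S₁.acc]
26. n8.lab = false  [S₁.lab == true]
27. n1.acc = "up"  ["up"]
28. n1.lab = true  [not S₁.lab]
29. n16.fin = 23  [S₀.env + 9]
30. n17.env = 17  [A.fin - 6]
31. n18.wid = "qw"  [terminal]
32. n17.acc = "qwk"  [a.wid ++ "k"]
33. n17.lab = false  [false]
34. n19.off = false  [S.lab == true]
35. n19.ok = 23  [23]
36. n20.fin = 24  [C.ok + 1]
37. n21.wid = "ym"  [terminal]
38. n22.off = 22  [terminal]
39. n20.key = 19  [len(a.wid) + 17]
40. n20.acc = "wr"  ["wr"]
41. n23.off = 23  [terminal]
42. n19.hot = true  [C.ok > 22]
43. n19.cnt = "k"  [if C.off then A.acc else "k"]
44. n16.key = 22  [A.fin - 1]
45. n16.acc = "x"  [if S.lab then C.cnt else "x"]
46. n0.acc = "upx"  [S₁.acc ++ A.acc]
47. n0.lab = false  [S₁.lab == false]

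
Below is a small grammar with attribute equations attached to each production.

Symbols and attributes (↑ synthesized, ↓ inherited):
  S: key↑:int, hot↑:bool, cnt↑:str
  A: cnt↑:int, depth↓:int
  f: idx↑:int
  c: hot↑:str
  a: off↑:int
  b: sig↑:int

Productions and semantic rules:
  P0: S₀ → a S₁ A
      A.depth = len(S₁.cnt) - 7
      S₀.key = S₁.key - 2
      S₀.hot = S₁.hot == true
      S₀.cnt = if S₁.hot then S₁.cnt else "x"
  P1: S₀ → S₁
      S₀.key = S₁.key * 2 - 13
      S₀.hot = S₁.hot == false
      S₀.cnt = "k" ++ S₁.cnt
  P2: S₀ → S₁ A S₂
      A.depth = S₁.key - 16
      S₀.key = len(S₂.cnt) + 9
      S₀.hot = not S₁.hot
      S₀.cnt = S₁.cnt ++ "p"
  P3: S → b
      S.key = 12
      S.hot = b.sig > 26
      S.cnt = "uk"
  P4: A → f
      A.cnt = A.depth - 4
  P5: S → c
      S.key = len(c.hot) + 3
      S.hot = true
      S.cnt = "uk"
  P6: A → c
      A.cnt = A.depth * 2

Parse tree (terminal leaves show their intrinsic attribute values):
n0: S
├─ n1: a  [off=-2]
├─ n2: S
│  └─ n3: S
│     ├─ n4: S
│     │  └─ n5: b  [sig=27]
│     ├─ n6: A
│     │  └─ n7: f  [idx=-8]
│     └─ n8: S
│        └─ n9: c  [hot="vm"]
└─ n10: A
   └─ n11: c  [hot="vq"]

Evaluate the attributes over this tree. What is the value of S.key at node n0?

7

1. n1.off = -2  [terminal]
2. n5.sig = 27  [terminal]
3. n4.key = 12  [12]
4. n4.hot = true  [b.sig > 26]
5. n4.cnt = "uk"  ["uk"]
6. n6.depth = -4  [S₁.key - 16]
7. n7.idx = -8  [terminal]
8. n6.cnt = -8  [A.depth - 4]
9. n9.hot = "vm"  [terminal]
10. n8.key = 5  [len(c.hot) + 3]
11. n8.hot = true  [true]
12. n8.cnt = "uk"  ["uk"]
13. n3.key = 11  [len(S₂.cnt) + 9]
14. n3.hot = false  [not S₁.hot]
15. n3.cnt = "ukp"  [S₁.cnt ++ "p"]
16. n2.key = 9  [S₁.key * 2 - 13]
17. n2.hot = true  [S₁.hot == false]
18. n2.cnt = "kukp"  ["k" ++ S₁.cnt]
19. n10.depth = -3  [len(S₁.cnt) - 7]
20. n11.hot = "vq"  [terminal]
21. n10.cnt = -6  [A.depth * 2]
22. n0.key = 7  [S₁.key - 2]
23. n0.hot = true  [S₁.hot == true]
24. n0.cnt = "kukp"  [if S₁.hot then S₁.cnt else "x"]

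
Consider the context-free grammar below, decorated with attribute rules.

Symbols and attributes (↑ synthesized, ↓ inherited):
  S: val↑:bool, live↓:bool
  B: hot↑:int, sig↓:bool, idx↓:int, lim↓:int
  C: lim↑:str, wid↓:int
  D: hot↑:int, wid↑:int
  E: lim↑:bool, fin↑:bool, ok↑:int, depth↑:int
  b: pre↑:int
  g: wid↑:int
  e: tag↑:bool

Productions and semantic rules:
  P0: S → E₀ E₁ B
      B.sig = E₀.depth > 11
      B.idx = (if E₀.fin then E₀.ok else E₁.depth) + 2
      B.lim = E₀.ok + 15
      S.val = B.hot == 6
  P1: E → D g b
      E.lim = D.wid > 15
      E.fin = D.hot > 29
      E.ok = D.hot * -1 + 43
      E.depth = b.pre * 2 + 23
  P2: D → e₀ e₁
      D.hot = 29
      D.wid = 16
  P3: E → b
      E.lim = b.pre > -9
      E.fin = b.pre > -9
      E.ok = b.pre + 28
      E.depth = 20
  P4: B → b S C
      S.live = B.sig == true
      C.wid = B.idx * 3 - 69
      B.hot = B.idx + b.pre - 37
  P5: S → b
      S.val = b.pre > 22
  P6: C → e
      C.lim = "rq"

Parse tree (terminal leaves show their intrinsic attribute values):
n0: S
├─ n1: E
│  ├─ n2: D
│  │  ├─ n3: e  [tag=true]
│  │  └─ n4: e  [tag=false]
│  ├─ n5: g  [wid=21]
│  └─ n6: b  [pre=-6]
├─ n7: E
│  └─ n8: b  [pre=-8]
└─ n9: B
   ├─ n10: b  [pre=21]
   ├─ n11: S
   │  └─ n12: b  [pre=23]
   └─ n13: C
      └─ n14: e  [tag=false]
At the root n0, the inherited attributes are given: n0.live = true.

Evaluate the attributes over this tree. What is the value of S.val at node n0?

1. n0.live = true  [given at root]
2. n3.tag = true  [terminal]
3. n4.tag = false  [terminal]
4. n2.hot = 29  [29]
5. n2.wid = 16  [16]
6. n5.wid = 21  [terminal]
7. n6.pre = -6  [terminal]
8. n1.lim = true  [D.wid > 15]
9. n1.fin = false  [D.hot > 29]
10. n1.ok = 14  [D.hot * -1 + 43]
11. n1.depth = 11  [b.pre * 2 + 23]
12. n8.pre = -8  [terminal]
13. n7.lim = true  [b.pre > -9]
14. n7.fin = true  [b.pre > -9]
15. n7.ok = 20  [b.pre + 28]
16. n7.depth = 20  [20]
17. n9.sig = false  [E₀.depth > 11]
18. n9.idx = 22  [(if E₀.fin then E₀.ok else E₁.depth) + 2]
19. n9.lim = 29  [E₀.ok + 15]
20. n10.pre = 21  [terminal]
21. n11.live = false  [B.sig == true]
22. n12.pre = 23  [terminal]
23. n11.val = true  [b.pre > 22]
24. n13.wid = -3  [B.idx * 3 - 69]
25. n14.tag = false  [terminal]
26. n13.lim = "rq"  ["rq"]
27. n9.hot = 6  [B.idx + b.pre - 37]
28. n0.val = true  [B.hot == 6]

true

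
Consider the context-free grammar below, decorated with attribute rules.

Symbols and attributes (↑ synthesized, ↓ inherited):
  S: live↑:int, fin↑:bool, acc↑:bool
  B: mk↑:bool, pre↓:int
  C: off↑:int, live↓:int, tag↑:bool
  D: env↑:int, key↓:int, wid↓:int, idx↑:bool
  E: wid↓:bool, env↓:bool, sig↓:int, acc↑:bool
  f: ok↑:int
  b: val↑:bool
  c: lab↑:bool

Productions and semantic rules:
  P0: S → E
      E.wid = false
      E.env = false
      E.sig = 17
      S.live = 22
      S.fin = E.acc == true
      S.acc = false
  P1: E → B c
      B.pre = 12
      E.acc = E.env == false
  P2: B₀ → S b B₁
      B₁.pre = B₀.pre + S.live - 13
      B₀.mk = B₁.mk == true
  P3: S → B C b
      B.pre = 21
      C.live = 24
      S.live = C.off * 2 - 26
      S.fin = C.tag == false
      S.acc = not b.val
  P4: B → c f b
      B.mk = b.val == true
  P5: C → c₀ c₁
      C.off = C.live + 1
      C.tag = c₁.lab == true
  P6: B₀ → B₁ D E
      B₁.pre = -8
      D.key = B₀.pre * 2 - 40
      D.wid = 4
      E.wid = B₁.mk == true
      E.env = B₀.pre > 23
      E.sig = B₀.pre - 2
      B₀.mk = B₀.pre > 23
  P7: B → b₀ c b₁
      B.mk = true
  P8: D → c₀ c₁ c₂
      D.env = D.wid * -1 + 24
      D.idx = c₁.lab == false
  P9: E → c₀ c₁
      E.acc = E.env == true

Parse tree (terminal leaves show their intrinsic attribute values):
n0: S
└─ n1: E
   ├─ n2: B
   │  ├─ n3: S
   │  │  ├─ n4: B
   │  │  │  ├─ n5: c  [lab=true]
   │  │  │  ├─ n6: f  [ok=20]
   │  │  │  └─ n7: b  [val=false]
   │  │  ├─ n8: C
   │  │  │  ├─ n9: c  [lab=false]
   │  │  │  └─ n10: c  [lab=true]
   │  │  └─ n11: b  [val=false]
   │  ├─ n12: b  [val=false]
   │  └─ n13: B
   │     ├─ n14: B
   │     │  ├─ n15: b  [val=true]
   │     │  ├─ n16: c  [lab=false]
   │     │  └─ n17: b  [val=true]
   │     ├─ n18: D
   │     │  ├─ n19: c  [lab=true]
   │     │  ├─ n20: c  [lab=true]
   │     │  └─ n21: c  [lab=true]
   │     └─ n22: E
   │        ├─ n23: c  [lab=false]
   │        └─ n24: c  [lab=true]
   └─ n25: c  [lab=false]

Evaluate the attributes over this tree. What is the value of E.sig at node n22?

21

1. n1.wid = false  [false]
2. n1.env = false  [false]
3. n1.sig = 17  [17]
4. n2.pre = 12  [12]
5. n4.pre = 21  [21]
6. n5.lab = true  [terminal]
7. n6.ok = 20  [terminal]
8. n7.val = false  [terminal]
9. n4.mk = false  [b.val == true]
10. n8.live = 24  [24]
11. n9.lab = false  [terminal]
12. n10.lab = true  [terminal]
13. n8.off = 25  [C.live + 1]
14. n8.tag = true  [c₁.lab == true]
15. n11.val = false  [terminal]
16. n3.live = 24  [C.off * 2 - 26]
17. n3.fin = false  [C.tag == false]
18. n3.acc = true  [not b.val]
19. n12.val = false  [terminal]
20. n13.pre = 23  [B₀.pre + S.live - 13]
21. n14.pre = -8  [-8]
22. n15.val = true  [terminal]
23. n16.lab = false  [terminal]
24. n17.val = true  [terminal]
25. n14.mk = true  [true]
26. n18.key = 6  [B₀.pre * 2 - 40]
27. n18.wid = 4  [4]
28. n19.lab = true  [terminal]
29. n20.lab = true  [terminal]
30. n21.lab = true  [terminal]
31. n18.env = 20  [D.wid * -1 + 24]
32. n18.idx = false  [c₁.lab == false]
33. n22.wid = true  [B₁.mk == true]
34. n22.env = false  [B₀.pre > 23]
35. n22.sig = 21  [B₀.pre - 2]
36. n23.lab = false  [terminal]
37. n24.lab = true  [terminal]
38. n22.acc = false  [E.env == true]
39. n13.mk = false  [B₀.pre > 23]
40. n2.mk = false  [B₁.mk == true]
41. n25.lab = false  [terminal]
42. n1.acc = true  [E.env == false]
43. n0.live = 22  [22]
44. n0.fin = true  [E.acc == true]
45. n0.acc = false  [false]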